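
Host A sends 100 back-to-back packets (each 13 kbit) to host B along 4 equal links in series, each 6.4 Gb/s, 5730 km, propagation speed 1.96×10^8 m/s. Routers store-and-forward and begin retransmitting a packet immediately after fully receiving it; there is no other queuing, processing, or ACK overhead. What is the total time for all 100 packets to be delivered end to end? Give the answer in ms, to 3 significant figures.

Per-hop transmission t_tx = L/R = 13000/6400000000 = 0.00203125 ms.
Per-hop propagation t_prop = 5730000/196000000 = 29.2347 ms.
Pipeline fill: first packet needs 4·t_tx to clear all hops; remaining 99 packets each add one t_tx.
Total = (4+100-1)·t_tx + 4·t_prop = 103·0.00203125 + 4·29.2347 = 117 ms.

117 ms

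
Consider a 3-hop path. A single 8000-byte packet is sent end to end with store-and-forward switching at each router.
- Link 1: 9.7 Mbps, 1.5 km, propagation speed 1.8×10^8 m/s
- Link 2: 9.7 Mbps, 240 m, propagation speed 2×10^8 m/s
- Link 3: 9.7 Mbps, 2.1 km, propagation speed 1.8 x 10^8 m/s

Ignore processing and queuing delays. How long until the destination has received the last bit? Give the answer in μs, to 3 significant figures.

19800 μs

L = 8000 × 8 = 64000 bits.
Transmission delay per hop = L/R = 64000/9700000 = 6597.94 μs; 3 hops → 19793.8 μs.
Propagation delays (d/s per hop): 8.33333, 1.2, 11.6667 μs; sum = 21.2 μs.
End-to-end = 19800 μs.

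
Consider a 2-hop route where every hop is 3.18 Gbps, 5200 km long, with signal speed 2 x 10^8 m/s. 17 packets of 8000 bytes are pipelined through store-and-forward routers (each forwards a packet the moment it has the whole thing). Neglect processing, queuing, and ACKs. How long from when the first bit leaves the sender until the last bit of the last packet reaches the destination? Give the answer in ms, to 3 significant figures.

Per-hop transmission t_tx = L/R = 64000/3180000000 = 0.0201258 ms.
Per-hop propagation t_prop = 5200000/200000000 = 26 ms.
Pipeline fill: first packet needs 2·t_tx to clear all hops; remaining 16 packets each add one t_tx.
Total = (2+17-1)·t_tx + 2·t_prop = 18·0.0201258 + 2·26 = 52.4 ms.

52.4 ms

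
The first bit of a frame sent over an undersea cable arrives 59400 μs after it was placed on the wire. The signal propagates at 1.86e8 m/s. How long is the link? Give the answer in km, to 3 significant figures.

11000 km

d = s × t_prop = 186000000 × 0.0594 = 11000 km.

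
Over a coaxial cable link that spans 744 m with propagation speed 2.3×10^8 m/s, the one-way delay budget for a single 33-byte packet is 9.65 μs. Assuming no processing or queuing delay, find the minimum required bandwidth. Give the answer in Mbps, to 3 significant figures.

41.2 Mbps

L = 264 bits.
Propagation delay = 744 / 2.3e+08 = 3.23478 μs.
Transmission budget = 9.65 − 3.23478 = 6.41522 μs.
R ≥ L / t_tx = 264 bits / 6.41522e-06 s = 41.2 Mbps.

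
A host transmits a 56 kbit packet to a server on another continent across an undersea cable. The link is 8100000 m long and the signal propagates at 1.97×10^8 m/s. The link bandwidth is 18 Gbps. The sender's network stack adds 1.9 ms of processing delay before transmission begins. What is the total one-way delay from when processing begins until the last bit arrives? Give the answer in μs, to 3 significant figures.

43000 μs

L = 56000 bits.
Transmission delay = L/R = 56000 / 18000000000 = 3.11111 μs.
Propagation delay = d/s = 8100000 m / 197000000 m/s = 41116.8 μs.
Plus processing delay 1.9 ms = 1900 μs.
Total = 43000 μs.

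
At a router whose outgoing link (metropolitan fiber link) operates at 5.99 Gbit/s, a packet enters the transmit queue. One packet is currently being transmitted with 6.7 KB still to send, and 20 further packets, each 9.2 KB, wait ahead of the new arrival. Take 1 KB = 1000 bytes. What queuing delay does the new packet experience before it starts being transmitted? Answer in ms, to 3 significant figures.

0.255 ms

Each queued packet: L/R = 73600/5990000000 = 0.0122871 ms.
20 queued → 0.245743 ms.
Plus remaining 53600 bits of current packet: 0.00894825 ms.
Queuing delay = 0.255 ms.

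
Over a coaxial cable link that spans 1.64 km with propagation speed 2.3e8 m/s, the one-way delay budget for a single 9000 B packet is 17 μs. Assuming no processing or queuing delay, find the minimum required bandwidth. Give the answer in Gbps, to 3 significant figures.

7.30 Gbps

L = 72000 bits.
Propagation delay = 1640 / 2.3e+08 = 7.13043 μs.
Transmission budget = 17 − 7.13043 = 9.86957 μs.
R ≥ L / t_tx = 72000 bits / 9.86957e-06 s = 7.30 Gbps.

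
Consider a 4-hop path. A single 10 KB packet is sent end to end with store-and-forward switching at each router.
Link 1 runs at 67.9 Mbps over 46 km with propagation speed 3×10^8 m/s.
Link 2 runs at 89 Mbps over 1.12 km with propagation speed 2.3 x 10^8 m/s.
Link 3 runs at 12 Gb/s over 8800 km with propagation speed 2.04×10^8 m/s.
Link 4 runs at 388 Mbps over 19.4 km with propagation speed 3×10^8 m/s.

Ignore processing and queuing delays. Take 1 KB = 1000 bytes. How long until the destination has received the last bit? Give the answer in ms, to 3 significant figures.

45.7 ms

L = 80000 bits.
Transmission delays (L/R per hop): 1.1782, 0.898876, 0.00666667, 0.206186 ms; sum = 2.28993 ms.
Propagation delays (d/s per hop): 0.153333, 0.00486957, 43.1373, 0.0646667 ms; sum = 43.3601 ms.
End-to-end = 45.7 ms.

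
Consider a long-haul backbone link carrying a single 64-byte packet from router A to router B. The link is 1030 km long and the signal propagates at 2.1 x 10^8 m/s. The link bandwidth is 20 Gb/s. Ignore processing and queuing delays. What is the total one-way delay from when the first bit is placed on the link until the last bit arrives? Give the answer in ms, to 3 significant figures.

4.90 ms

L = 64 × 8 = 512 bits.
Transmission delay = L/R = 512 / 20000000000 = 2.56e-05 ms.
Propagation delay = d/s = 1030000 m / 210000000 m/s = 4.90476 ms.
Total = 4.90 ms.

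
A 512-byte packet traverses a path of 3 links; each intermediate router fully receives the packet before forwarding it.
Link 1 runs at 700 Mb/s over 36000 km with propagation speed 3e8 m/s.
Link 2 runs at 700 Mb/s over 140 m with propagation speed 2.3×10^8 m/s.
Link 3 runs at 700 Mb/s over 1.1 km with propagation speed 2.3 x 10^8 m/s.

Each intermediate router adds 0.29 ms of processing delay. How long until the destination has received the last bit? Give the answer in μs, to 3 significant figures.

121000 μs

L = 512 × 8 = 4096 bits.
Transmission delay per hop = L/R = 4096/700000000 = 5.85143 μs; 3 hops → 17.5543 μs.
Propagation delays (d/s per hop): 120000, 0.608696, 4.78261 μs; sum = 120005 μs.
Processing at 2 router(s): 2 × 0.29 ms = 580 μs.
End-to-end = 121000 μs.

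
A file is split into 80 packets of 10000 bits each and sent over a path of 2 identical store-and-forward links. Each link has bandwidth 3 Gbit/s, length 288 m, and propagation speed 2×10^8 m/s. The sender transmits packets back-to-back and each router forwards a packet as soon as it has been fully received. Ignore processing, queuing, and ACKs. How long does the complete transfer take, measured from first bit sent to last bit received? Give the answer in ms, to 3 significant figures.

0.273 ms

Per-hop transmission t_tx = L/R = 10000/3000000000 = 0.00333333 ms.
Per-hop propagation t_prop = 288/200000000 = 0.00144 ms.
Pipeline fill: first packet needs 2·t_tx to clear all hops; remaining 79 packets each add one t_tx.
Total = (2+80-1)·t_tx + 2·t_prop = 81·0.00333333 + 2·0.00144 = 0.273 ms.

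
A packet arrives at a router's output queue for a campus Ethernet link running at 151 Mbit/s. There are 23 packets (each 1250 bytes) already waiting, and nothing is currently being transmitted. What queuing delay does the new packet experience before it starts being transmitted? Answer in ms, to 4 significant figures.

Each queued packet: L/R = 10000/151000000 = 0.0662252 ms.
23 queued → 1.52318 ms.
Queuing delay = 1.523 ms.

1.523 ms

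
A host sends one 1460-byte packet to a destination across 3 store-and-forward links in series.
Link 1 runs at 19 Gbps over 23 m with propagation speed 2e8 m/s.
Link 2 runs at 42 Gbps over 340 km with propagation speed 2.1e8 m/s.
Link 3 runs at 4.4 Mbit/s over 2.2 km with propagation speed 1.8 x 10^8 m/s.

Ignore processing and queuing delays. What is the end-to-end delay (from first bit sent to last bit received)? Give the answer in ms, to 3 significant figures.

L = 1460 × 8 = 11680 bits.
Transmission delays (L/R per hop): 0.000614737, 0.000278095, 2.65455 ms; sum = 2.65544 ms.
Propagation delays (d/s per hop): 0.000115, 1.61905, 0.0122222 ms; sum = 1.63138 ms.
End-to-end = 4.29 ms.

4.29 ms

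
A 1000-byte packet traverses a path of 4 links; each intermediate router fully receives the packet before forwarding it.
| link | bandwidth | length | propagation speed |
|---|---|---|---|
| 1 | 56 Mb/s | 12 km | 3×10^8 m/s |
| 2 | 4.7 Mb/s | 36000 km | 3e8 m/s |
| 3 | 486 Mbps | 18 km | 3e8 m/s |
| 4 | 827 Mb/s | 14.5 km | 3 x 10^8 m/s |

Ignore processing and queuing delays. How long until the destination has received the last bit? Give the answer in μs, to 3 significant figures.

122000 μs

L = 1000 × 8 = 8000 bits.
Transmission delays (L/R per hop): 142.857, 1702.13, 16.4609, 9.67352 μs; sum = 1871.12 μs.
Propagation delays (d/s per hop): 40, 120000, 60, 48.3333 μs; sum = 120148 μs.
End-to-end = 122000 μs.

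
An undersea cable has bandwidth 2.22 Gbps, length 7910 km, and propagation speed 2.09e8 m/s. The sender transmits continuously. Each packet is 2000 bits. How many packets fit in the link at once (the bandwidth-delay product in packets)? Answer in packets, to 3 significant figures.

42000 packets

Propagation delay = 7910000 / 209000000 = 0.0378469 s.
BDP = R × t_prop = 2220000000 × 0.0378469 = 84020100 bits.
In packets of 2000 bits: 42000 packets.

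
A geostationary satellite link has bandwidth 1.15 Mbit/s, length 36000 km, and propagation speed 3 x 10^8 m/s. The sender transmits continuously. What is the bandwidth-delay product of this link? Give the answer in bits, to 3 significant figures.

Propagation delay = 36000000 / 300000000 = 0.12 s.
BDP = R × t_prop = 1150000 × 0.12 = 138000 bits.

138000 bits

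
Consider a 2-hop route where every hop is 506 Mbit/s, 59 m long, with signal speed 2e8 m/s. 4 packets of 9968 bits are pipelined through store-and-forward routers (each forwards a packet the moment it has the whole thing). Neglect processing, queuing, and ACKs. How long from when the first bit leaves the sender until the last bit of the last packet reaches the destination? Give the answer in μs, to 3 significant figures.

Per-hop transmission t_tx = L/R = 9968/506000000 = 19.6996 μs.
Per-hop propagation t_prop = 59/200000000 = 0.295 μs.
Pipeline fill: first packet needs 2·t_tx to clear all hops; remaining 3 packets each add one t_tx.
Total = (2+4-1)·t_tx + 2·t_prop = 5·19.6996 + 2·0.295 = 99.1 μs.

99.1 μs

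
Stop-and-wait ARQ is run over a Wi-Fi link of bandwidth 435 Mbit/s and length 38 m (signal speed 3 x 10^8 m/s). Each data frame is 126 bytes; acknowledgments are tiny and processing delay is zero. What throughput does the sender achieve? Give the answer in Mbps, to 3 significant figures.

t_tx = L/R = 1008/435000000 = 2.31724e-06 s.
t_prop = 38/300000000 = 1.26667e-07 s; RTT = 2.53333e-07 s.
Cycle = t_tx + RTT = 2.57057e-06 s.
Throughput = L / cycle = 1008 / 2.57057e-06 = 392 Mbps.

392 Mbps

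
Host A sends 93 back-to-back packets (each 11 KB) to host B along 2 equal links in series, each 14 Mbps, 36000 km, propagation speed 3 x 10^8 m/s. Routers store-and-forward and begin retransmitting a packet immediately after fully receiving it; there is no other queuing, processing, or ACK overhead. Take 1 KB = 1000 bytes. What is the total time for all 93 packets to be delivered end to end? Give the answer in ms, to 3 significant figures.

Per-hop transmission t_tx = L/R = 88000/14000000 = 6.28571 ms.
Per-hop propagation t_prop = 36000000/300000000 = 120 ms.
Pipeline fill: first packet needs 2·t_tx to clear all hops; remaining 92 packets each add one t_tx.
Total = (2+93-1)·t_tx + 2·t_prop = 94·6.28571 + 2·120 = 831 ms.

831 ms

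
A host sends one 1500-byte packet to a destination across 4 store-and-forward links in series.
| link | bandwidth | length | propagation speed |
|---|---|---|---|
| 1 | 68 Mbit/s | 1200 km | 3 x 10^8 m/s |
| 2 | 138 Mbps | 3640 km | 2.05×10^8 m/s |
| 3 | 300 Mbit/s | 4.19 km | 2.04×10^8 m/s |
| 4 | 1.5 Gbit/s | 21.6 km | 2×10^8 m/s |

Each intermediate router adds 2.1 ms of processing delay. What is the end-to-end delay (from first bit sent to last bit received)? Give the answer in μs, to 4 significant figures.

28500 μs

L = 1500 × 8 = 12000 bits.
Transmission delays (L/R per hop): 176.471, 86.9565, 40, 8 μs; sum = 311.427 μs.
Propagation delays (d/s per hop): 4000, 17756.1, 20.5392, 108 μs; sum = 21884.6 μs.
Processing at 3 router(s): 3 × 2.1 ms = 6300 μs.
End-to-end = 28500 μs.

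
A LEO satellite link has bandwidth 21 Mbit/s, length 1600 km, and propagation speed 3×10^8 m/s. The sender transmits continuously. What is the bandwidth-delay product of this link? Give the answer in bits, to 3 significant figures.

112000 bits

Propagation delay = 1600000 / 300000000 = 0.00533333 s.
BDP = R × t_prop = 21000000 × 0.00533333 = 112000 bits.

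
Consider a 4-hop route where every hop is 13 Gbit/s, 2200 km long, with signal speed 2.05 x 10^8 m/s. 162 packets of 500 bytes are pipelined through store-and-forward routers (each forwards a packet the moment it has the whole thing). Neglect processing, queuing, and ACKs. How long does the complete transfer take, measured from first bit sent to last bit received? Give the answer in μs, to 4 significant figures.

42980 μs

Per-hop transmission t_tx = L/R = 4000/13000000000 = 0.307692 μs.
Per-hop propagation t_prop = 2200000/2.05e+08 = 10731.7 μs.
Pipeline fill: first packet needs 4·t_tx to clear all hops; remaining 161 packets each add one t_tx.
Total = (4+162-1)·t_tx + 4·t_prop = 165·0.307692 + 4·10731.7 = 42980 μs.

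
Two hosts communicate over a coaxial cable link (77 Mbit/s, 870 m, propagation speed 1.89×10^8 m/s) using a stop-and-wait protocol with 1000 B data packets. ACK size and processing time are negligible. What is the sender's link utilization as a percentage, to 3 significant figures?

t_tx = L/R = 8000/77000000 = 0.000103896 s.
t_prop = 870/189000000 = 4.60317e-06 s; RTT = 9.20635e-06 s.
Cycle = t_tx + RTT = 0.000113102 s.
Utilization = t_tx / cycle = 0.000103896/0.000113102 = 91.9 %.

91.9 %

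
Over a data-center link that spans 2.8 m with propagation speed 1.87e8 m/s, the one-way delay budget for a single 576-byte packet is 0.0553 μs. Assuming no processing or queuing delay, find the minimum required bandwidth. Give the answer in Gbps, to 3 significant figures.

114 Gbps

L = 4608 bits.
Propagation delay = 2.8 / 187000000 = 0.0149733 μs.
Transmission budget = 0.0553 − 0.0149733 = 0.0403267 μs.
R ≥ L / t_tx = 4608 bits / 4.03267e-08 s = 114 Gbps.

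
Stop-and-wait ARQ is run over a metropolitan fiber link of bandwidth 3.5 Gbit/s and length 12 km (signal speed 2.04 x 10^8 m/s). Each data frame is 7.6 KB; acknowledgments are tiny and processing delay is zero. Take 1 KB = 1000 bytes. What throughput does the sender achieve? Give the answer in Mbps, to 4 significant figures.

t_tx = L/R = 60800/3500000000 = 1.73714e-05 s.
t_prop = 12000/204000000 = 5.88235e-05 s; RTT = 0.000117647 s.
Cycle = t_tx + RTT = 0.000135018 s.
Throughput = L / cycle = 60800 / 0.000135018 = 450.3 Mbps.

450.3 Mbps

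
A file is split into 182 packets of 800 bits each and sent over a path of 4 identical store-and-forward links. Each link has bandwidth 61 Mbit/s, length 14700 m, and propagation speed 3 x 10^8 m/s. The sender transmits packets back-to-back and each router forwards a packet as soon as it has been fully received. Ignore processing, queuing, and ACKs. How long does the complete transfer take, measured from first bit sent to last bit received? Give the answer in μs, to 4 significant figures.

Per-hop transmission t_tx = L/R = 800/61000000 = 13.1148 μs.
Per-hop propagation t_prop = 14700/300000000 = 49 μs.
Pipeline fill: first packet needs 4·t_tx to clear all hops; remaining 181 packets each add one t_tx.
Total = (4+182-1)·t_tx + 4·t_prop = 185·13.1148 + 4·49 = 2622 μs.

2622 μs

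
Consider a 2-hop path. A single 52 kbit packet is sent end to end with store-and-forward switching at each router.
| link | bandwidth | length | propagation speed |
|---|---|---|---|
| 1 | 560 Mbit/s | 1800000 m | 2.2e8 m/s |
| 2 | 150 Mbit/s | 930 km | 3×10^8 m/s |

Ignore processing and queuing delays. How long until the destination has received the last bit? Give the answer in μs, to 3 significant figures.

11700 μs

L = 52000 bits.
Transmission delays (L/R per hop): 92.8571, 346.667 μs; sum = 439.524 μs.
Propagation delays (d/s per hop): 8181.82, 3100 μs; sum = 11281.8 μs.
End-to-end = 11700 μs.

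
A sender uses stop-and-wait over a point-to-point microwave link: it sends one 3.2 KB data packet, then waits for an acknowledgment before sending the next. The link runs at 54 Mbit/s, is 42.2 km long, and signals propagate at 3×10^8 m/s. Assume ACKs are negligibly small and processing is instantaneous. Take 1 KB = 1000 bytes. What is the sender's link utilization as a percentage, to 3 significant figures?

t_tx = L/R = 25600/54000000 = 0.000474074 s.
t_prop = 42200/300000000 = 0.000140667 s; RTT = 0.000281333 s.
Cycle = t_tx + RTT = 0.000755407 s.
Utilization = t_tx / cycle = 0.000474074/0.000755407 = 62.8 %.

62.8 %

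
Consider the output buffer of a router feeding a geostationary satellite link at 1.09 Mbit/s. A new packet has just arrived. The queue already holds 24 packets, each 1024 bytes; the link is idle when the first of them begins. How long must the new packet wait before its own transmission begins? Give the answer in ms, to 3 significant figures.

180 ms

Each queued packet: L/R = 8192/1090000 = 7.5156 ms.
24 queued → 180.374 ms.
Queuing delay = 180 ms.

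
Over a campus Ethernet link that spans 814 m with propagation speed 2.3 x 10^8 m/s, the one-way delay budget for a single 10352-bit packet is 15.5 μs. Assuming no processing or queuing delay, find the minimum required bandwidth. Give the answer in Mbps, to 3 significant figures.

865 Mbps

Propagation delay = 814 / 2.3e+08 = 3.53913 μs.
Transmission budget = 15.5 − 3.53913 = 11.9609 μs.
R ≥ L / t_tx = 10352 bits / 1.19609e-05 s = 865 Mbps.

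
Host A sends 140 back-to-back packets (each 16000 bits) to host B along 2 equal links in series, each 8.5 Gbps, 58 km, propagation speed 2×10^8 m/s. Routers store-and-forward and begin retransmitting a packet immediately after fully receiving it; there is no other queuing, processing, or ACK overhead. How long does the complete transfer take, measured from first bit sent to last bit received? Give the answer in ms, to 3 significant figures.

0.845 ms

Per-hop transmission t_tx = L/R = 16000/8500000000 = 0.00188235 ms.
Per-hop propagation t_prop = 58000/200000000 = 0.29 ms.
Pipeline fill: first packet needs 2·t_tx to clear all hops; remaining 139 packets each add one t_tx.
Total = (2+140-1)·t_tx + 2·t_prop = 141·0.00188235 + 2·0.29 = 0.845 ms.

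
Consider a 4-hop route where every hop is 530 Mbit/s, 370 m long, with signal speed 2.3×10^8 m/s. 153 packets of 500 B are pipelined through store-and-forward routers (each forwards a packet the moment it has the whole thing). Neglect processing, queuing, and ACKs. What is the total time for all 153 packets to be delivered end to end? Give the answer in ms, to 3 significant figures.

1.18 ms

Per-hop transmission t_tx = L/R = 4000/530000000 = 0.00754717 ms.
Per-hop propagation t_prop = 370/2.3e+08 = 0.0016087 ms.
Pipeline fill: first packet needs 4·t_tx to clear all hops; remaining 152 packets each add one t_tx.
Total = (4+153-1)·t_tx + 4·t_prop = 156·0.00754717 + 4·0.0016087 = 1.18 ms.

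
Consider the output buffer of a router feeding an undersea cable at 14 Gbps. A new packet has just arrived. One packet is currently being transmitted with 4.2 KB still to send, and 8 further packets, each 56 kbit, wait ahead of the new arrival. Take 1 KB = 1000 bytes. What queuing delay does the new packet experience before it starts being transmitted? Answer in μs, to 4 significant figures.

34.40 μs

Each queued packet: L/R = 56000/14000000000 = 4 μs.
8 queued → 32 μs.
Plus remaining 33600 bits of current packet: 2.4 μs.
Queuing delay = 34.40 μs.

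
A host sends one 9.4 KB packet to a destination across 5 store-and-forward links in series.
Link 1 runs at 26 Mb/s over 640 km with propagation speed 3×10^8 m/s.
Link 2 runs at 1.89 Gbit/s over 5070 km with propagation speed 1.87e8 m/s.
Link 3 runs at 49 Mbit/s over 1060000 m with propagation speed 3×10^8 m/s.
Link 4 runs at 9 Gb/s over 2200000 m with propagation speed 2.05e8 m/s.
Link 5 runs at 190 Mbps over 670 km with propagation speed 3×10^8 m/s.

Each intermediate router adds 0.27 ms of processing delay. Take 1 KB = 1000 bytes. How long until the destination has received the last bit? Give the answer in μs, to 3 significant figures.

L = 75200 bits.
Transmission delays (L/R per hop): 2892.31, 39.7884, 1534.69, 8.35556, 395.789 μs; sum = 4870.93 μs.
Propagation delays (d/s per hop): 2133.33, 27112.3, 3533.33, 10731.7, 2233.33 μs; sum = 45744 μs.
Processing at 4 router(s): 4 × 0.27 ms = 1080 μs.
End-to-end = 51700 μs.

51700 μs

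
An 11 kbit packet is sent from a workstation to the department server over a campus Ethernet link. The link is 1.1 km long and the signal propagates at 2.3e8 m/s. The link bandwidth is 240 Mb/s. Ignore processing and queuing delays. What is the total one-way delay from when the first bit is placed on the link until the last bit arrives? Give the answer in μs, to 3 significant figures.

L = 11000 bits.
Transmission delay = L/R = 11000 / 240000000 = 45.8333 μs.
Propagation delay = d/s = 1100 m / 2.3e+08 m/s = 4.78261 μs.
Total = 50.6 μs.

50.6 μs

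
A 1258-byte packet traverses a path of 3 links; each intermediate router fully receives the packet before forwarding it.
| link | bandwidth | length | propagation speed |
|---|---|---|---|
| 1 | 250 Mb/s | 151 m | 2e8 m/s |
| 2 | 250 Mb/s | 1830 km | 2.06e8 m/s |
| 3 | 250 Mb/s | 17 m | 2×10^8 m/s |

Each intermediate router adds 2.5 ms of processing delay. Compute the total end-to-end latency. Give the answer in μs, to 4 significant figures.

14010 μs

L = 1258 × 8 = 10064 bits.
Transmission delay per hop = L/R = 10064/250000000 = 40.256 μs; 3 hops → 120.768 μs.
Propagation delays (d/s per hop): 0.755, 8883.5, 0.085 μs; sum = 8884.34 μs.
Processing at 2 router(s): 2 × 2.5 ms = 5000 μs.
End-to-end = 14010 μs.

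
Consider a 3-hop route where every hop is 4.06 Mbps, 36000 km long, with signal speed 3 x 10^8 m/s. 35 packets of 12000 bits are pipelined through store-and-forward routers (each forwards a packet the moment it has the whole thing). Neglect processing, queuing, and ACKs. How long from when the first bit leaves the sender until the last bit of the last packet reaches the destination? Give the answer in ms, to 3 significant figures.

Per-hop transmission t_tx = L/R = 12000/4.06e+06 = 2.95567 ms.
Per-hop propagation t_prop = 36000000/300000000 = 120 ms.
Pipeline fill: first packet needs 3·t_tx to clear all hops; remaining 34 packets each add one t_tx.
Total = (3+35-1)·t_tx + 3·t_prop = 37·2.95567 + 3·120 = 469 ms.

469 ms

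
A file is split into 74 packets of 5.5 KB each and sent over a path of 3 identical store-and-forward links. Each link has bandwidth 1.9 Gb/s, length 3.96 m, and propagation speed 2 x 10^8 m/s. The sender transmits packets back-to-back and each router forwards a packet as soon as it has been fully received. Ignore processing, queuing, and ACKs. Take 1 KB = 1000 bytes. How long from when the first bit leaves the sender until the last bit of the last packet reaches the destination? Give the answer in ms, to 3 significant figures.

1.76 ms

Per-hop transmission t_tx = L/R = 44000/1900000000 = 0.0231579 ms.
Per-hop propagation t_prop = 3.96/200000000 = 1.98e-05 ms.
Pipeline fill: first packet needs 3·t_tx to clear all hops; remaining 73 packets each add one t_tx.
Total = (3+74-1)·t_tx + 3·t_prop = 76·0.0231579 + 3·1.98e-05 = 1.76 ms.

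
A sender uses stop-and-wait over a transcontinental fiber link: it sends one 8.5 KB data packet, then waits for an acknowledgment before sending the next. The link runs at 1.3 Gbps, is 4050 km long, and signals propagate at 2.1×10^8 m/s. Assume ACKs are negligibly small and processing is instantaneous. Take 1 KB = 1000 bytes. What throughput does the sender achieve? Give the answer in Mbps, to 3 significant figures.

t_tx = L/R = 68000/1300000000 = 5.23077e-05 s.
t_prop = 4050000/210000000 = 0.0192857 s; RTT = 0.0385714 s.
Cycle = t_tx + RTT = 0.0386237 s.
Throughput = L / cycle = 68000 / 0.0386237 = 1.76 Mbps.

1.76 Mbps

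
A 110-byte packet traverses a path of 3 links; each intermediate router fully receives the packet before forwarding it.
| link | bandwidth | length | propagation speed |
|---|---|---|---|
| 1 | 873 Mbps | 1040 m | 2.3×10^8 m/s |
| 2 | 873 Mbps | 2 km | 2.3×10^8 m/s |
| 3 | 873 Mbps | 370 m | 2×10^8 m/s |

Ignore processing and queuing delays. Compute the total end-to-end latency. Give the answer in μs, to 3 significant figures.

18.1 μs

L = 110 × 8 = 880 bits.
Transmission delay per hop = L/R = 880/873000000 = 1.00802 μs; 3 hops → 3.02405 μs.
Propagation delays (d/s per hop): 4.52174, 8.69565, 1.85 μs; sum = 15.0674 μs.
End-to-end = 18.1 μs.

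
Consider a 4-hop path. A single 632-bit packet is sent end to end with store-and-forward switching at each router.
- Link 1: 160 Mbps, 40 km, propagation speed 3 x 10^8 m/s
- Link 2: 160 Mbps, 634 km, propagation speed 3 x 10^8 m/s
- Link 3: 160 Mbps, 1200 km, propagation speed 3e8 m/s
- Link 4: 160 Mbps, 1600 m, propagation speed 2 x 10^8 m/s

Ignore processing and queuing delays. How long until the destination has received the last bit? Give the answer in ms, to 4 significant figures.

6.270 ms

Transmission delay per hop = L/R = 632/160000000 = 0.00395 ms; 4 hops → 0.0158 ms.
Propagation delays (d/s per hop): 0.133333, 2.11333, 4, 0.008 ms; sum = 6.25467 ms.
End-to-end = 6.270 ms.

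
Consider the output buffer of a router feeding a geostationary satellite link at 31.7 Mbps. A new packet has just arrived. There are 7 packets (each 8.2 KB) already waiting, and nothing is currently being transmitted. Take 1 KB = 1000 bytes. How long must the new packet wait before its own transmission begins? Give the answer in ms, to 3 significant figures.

14.5 ms

Each queued packet: L/R = 65600/31700000 = 2.0694 ms.
7 queued → 14.4858 ms.
Queuing delay = 14.5 ms.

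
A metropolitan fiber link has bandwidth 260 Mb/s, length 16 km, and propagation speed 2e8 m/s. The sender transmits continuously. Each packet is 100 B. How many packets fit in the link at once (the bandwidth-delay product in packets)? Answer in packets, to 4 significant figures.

26.00 packets

Propagation delay = 16000 / 200000000 = 8e-05 s.
BDP = R × t_prop = 260000000 × 8e-05 = 20800 bits.
In packets of 800 bits: 26.00 packets.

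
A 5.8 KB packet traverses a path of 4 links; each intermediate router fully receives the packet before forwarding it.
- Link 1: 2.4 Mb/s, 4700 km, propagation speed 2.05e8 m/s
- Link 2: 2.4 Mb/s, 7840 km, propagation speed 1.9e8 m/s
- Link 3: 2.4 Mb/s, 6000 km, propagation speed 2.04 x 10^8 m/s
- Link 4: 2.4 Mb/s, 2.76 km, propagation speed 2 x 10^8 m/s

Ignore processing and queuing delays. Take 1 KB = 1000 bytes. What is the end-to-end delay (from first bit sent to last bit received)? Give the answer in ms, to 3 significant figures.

171 ms

L = 46400 bits.
Transmission delay per hop = L/R = 46400/2400000 = 19.3333 ms; 4 hops → 77.3333 ms.
Propagation delays (d/s per hop): 22.9268, 41.2632, 29.4118, 0.0138 ms; sum = 93.6156 ms.
End-to-end = 171 ms.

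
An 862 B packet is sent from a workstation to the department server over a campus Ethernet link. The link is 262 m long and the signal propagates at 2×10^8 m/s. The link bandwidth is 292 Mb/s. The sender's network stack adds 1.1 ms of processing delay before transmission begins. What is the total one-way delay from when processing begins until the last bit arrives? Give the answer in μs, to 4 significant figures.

L = 862 × 8 = 6896 bits.
Transmission delay = L/R = 6896 / 292000000 = 23.6164 μs.
Propagation delay = d/s = 262 m / 200000000 m/s = 1.31 μs.
Plus processing delay 1.1 ms = 1100 μs.
Total = 1125 μs.

1125 μs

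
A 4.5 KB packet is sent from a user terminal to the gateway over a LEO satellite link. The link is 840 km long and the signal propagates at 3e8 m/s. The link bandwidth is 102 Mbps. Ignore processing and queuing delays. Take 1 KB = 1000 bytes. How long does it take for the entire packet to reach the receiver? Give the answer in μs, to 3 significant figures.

3150 μs

L = 36000 bits.
Transmission delay = L/R = 36000 / 102000000 = 352.941 μs.
Propagation delay = d/s = 840000 m / 300000000 m/s = 2800 μs.
Total = 3150 μs.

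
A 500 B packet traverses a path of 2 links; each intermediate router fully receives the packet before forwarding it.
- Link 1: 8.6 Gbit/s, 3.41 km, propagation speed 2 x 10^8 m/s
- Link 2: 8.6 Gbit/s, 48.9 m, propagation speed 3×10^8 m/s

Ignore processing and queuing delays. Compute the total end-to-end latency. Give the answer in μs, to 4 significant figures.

L = 500 × 8 = 4000 bits.
Transmission delay per hop = L/R = 4000/8600000000 = 0.465116 μs; 2 hops → 0.930233 μs.
Propagation delays (d/s per hop): 17.05, 0.163 μs; sum = 17.213 μs.
End-to-end = 18.14 μs.

18.14 μs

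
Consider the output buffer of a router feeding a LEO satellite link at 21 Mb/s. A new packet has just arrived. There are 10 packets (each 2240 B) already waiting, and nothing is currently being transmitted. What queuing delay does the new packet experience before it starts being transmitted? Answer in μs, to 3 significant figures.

8530 μs

Each queued packet: L/R = 17920/21000000 = 853.333 μs.
10 queued → 8533.33 μs.
Queuing delay = 8530 μs.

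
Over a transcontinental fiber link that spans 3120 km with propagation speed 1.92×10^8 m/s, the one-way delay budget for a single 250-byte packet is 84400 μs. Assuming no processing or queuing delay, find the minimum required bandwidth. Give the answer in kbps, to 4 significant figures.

L = 2000 bits.
Propagation delay = 3120000 / 192000000 = 16250 μs.
Transmission budget = 84400 − 16250 = 68150 μs.
R ≥ L / t_tx = 2000 bits / 0.06815 s = 29.35 kbps.

29.35 kbps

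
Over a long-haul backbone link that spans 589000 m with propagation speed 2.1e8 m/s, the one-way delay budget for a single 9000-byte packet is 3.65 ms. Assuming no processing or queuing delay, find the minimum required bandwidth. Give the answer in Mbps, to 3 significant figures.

85.2 Mbps

L = 72000 bits.
Propagation delay = 589000 / 210000000 = 2.80476 ms.
Transmission budget = 3.65 − 2.80476 = 0.845238 ms.
R ≥ L / t_tx = 72000 bits / 0.000845238 s = 85.2 Mbps.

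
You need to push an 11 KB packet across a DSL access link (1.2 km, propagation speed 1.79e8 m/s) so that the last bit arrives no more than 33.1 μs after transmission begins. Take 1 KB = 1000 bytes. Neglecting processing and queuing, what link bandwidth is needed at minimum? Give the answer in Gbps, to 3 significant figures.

3.33 Gbps

L = 88000 bits.
Propagation delay = 1200 / 179000000 = 6.70391 μs.
Transmission budget = 33.1 − 6.70391 = 26.3961 μs.
R ≥ L / t_tx = 88000 bits / 2.63961e-05 s = 3.33 Gbps.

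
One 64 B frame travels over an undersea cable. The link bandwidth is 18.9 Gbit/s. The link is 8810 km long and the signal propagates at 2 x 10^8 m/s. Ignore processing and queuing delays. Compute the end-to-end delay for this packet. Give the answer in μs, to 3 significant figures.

L = 64 × 8 = 512 bits.
Transmission delay = L/R = 512 / 18900000000 = 0.0270899 μs.
Propagation delay = d/s = 8810000 m / 200000000 m/s = 44050 μs.
Total = 44100 μs.

44100 μs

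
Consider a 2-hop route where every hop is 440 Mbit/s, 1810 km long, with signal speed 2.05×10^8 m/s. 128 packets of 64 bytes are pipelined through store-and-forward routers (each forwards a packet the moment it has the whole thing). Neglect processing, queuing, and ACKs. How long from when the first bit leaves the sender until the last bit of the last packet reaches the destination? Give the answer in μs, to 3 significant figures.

17800 μs

Per-hop transmission t_tx = L/R = 512/440000000 = 1.16364 μs.
Per-hop propagation t_prop = 1810000/2.05e+08 = 8829.27 μs.
Pipeline fill: first packet needs 2·t_tx to clear all hops; remaining 127 packets each add one t_tx.
Total = (2+128-1)·t_tx + 2·t_prop = 129·1.16364 + 2·8829.27 = 17800 μs.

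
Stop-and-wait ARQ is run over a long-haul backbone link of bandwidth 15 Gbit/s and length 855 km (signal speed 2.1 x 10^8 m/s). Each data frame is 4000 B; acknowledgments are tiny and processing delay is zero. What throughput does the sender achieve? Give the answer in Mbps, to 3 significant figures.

t_tx = L/R = 32000/15000000000 = 2.13333e-06 s.
t_prop = 855000/210000000 = 0.00407143 s; RTT = 0.00814286 s.
Cycle = t_tx + RTT = 0.00814499 s.
Throughput = L / cycle = 32000 / 0.00814499 = 3.93 Mbps.

3.93 Mbps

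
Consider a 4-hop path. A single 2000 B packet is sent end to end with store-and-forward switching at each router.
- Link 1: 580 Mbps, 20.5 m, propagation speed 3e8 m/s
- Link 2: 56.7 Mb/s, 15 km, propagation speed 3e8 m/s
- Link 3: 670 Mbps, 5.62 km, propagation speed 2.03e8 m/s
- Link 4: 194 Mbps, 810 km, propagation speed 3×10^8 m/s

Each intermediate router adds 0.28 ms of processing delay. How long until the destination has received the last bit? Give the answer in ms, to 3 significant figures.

L = 2000 × 8 = 16000 bits.
Transmission delays (L/R per hop): 0.0275862, 0.282187, 0.0238806, 0.0824742 ms; sum = 0.416128 ms.
Propagation delays (d/s per hop): 6.83333e-05, 0.05, 0.0276847, 2.7 ms; sum = 2.77775 ms.
Processing at 3 router(s): 3 × 0.28 ms = 0.84 ms.
End-to-end = 4.03 ms.

4.03 ms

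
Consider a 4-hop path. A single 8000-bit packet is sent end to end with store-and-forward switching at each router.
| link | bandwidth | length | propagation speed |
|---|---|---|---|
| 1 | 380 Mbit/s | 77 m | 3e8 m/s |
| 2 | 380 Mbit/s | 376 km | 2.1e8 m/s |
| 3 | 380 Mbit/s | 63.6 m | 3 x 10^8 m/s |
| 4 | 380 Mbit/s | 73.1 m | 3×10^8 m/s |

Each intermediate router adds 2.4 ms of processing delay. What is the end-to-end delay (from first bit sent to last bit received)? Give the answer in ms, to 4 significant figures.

9.075 ms

Transmission delay per hop = L/R = 8000/380000000 = 0.0210526 ms; 4 hops → 0.0842105 ms.
Propagation delays (d/s per hop): 0.000256667, 1.79048, 0.000212, 0.000243667 ms; sum = 1.79119 ms.
Processing at 3 router(s): 3 × 2.4 ms = 7.2 ms.
End-to-end = 9.075 ms.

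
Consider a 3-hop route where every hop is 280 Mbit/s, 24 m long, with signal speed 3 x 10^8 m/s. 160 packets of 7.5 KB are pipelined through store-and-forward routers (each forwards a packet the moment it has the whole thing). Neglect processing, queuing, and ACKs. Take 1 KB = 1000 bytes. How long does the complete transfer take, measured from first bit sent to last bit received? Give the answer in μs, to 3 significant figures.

34700 μs

Per-hop transmission t_tx = L/R = 60000/280000000 = 214.286 μs.
Per-hop propagation t_prop = 24/300000000 = 0.08 μs.
Pipeline fill: first packet needs 3·t_tx to clear all hops; remaining 159 packets each add one t_tx.
Total = (3+160-1)·t_tx + 3·t_prop = 162·214.286 + 3·0.08 = 34700 μs.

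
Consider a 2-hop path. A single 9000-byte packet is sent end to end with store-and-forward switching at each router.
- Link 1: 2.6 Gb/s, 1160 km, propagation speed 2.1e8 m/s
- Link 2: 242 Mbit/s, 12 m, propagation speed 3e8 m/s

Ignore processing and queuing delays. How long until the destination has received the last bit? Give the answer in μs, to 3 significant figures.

5850 μs

L = 9000 × 8 = 72000 bits.
Transmission delays (L/R per hop): 27.6923, 297.521 μs; sum = 325.213 μs.
Propagation delays (d/s per hop): 5523.81, 0.04 μs; sum = 5523.85 μs.
End-to-end = 5850 μs.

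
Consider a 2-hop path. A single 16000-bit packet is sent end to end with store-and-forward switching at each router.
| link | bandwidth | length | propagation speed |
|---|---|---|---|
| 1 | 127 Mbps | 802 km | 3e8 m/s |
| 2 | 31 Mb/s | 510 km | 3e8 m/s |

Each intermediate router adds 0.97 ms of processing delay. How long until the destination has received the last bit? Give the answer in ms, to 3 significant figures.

Transmission delays (L/R per hop): 0.125984, 0.516129 ms; sum = 0.642113 ms.
Propagation delays (d/s per hop): 2.67333, 1.7 ms; sum = 4.37333 ms.
Processing at 1 router(s): 1 × 0.97 ms = 0.97 ms.
End-to-end = 5.99 ms.

5.99 ms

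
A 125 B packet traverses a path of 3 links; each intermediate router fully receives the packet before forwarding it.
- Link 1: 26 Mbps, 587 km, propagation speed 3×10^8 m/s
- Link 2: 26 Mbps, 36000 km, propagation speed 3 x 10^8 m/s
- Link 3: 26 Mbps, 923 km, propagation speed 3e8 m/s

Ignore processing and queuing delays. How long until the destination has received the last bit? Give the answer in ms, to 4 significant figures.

L = 125 × 8 = 1000 bits.
Transmission delay per hop = L/R = 1000/26000000 = 0.0384615 ms; 3 hops → 0.115385 ms.
Propagation delays (d/s per hop): 1.95667, 120, 3.07667 ms; sum = 125.033 ms.
End-to-end = 125.1 ms.

125.1 ms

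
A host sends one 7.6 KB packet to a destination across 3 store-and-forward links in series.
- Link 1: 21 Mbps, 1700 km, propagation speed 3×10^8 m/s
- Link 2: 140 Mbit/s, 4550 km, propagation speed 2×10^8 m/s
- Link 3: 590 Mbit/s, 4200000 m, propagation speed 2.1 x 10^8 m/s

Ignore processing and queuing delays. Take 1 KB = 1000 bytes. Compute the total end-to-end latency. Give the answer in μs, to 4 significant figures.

L = 60800 bits.
Transmission delays (L/R per hop): 2895.24, 434.286, 103.051 μs; sum = 3432.57 μs.
Propagation delays (d/s per hop): 5666.67, 22750, 20000 μs; sum = 48416.7 μs.
End-to-end = 51850 μs.

51850 μs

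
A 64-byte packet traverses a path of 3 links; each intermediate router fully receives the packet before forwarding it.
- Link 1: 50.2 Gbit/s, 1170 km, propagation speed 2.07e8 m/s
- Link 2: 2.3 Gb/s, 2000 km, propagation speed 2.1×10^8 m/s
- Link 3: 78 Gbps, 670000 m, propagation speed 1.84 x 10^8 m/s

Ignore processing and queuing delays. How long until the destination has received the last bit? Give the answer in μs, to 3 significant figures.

L = 64 × 8 = 512 bits.
Transmission delays (L/R per hop): 0.0101992, 0.222609, 0.0065641 μs; sum = 0.239372 μs.
Propagation delays (d/s per hop): 5652.17, 9523.81, 3641.3 μs; sum = 18817.3 μs.
End-to-end = 18800 μs.

18800 μs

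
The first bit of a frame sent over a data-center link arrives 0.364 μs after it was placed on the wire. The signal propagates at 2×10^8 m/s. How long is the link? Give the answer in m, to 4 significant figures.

72.80 m

d = s × t_prop = 200000000 × 3.64e-07 = 72.80 m.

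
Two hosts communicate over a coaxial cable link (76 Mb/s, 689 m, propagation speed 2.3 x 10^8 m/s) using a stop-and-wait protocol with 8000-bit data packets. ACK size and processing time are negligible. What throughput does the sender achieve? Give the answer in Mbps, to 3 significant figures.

71.9 Mbps

t_tx = L/R = 8000/76000000 = 0.000105263 s.
t_prop = 689/2.3e+08 = 2.99565e-06 s; RTT = 5.9913e-06 s.
Cycle = t_tx + RTT = 0.000111254 s.
Throughput = L / cycle = 8000 / 0.000111254 = 71.9 Mbps.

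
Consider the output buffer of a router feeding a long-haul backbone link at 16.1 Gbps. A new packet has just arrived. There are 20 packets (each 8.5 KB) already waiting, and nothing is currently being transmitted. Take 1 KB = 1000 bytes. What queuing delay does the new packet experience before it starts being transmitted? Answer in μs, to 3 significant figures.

Each queued packet: L/R = 68000/1.61e+10 = 4.2236 μs.
20 queued → 84.472 μs.
Queuing delay = 84.5 μs.

84.5 μs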